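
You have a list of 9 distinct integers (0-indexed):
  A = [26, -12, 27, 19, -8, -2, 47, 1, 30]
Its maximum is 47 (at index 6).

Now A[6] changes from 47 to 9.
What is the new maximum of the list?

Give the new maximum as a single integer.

Answer: 30

Derivation:
Old max = 47 (at index 6)
Change: A[6] 47 -> 9
Changed element WAS the max -> may need rescan.
  Max of remaining elements: 30
  New max = max(9, 30) = 30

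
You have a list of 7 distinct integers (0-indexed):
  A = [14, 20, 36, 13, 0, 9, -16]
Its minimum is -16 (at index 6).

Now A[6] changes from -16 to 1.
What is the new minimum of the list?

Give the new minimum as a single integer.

Answer: 0

Derivation:
Old min = -16 (at index 6)
Change: A[6] -16 -> 1
Changed element WAS the min. Need to check: is 1 still <= all others?
  Min of remaining elements: 0
  New min = min(1, 0) = 0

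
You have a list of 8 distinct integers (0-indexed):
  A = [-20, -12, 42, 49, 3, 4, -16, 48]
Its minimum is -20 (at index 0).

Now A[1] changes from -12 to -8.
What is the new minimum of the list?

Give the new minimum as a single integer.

Old min = -20 (at index 0)
Change: A[1] -12 -> -8
Changed element was NOT the old min.
  New min = min(old_min, new_val) = min(-20, -8) = -20

Answer: -20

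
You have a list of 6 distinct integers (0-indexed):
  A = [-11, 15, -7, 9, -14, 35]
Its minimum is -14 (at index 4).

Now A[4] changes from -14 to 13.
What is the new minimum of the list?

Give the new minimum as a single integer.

Answer: -11

Derivation:
Old min = -14 (at index 4)
Change: A[4] -14 -> 13
Changed element WAS the min. Need to check: is 13 still <= all others?
  Min of remaining elements: -11
  New min = min(13, -11) = -11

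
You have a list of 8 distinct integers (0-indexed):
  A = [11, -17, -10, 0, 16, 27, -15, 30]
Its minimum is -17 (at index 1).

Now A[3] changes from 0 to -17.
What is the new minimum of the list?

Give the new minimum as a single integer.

Old min = -17 (at index 1)
Change: A[3] 0 -> -17
Changed element was NOT the old min.
  New min = min(old_min, new_val) = min(-17, -17) = -17

Answer: -17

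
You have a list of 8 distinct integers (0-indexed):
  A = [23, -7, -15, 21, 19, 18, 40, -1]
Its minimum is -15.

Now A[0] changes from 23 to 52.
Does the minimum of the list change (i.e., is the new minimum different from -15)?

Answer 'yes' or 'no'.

Old min = -15
Change: A[0] 23 -> 52
Changed element was NOT the min; min changes only if 52 < -15.
New min = -15; changed? no

Answer: no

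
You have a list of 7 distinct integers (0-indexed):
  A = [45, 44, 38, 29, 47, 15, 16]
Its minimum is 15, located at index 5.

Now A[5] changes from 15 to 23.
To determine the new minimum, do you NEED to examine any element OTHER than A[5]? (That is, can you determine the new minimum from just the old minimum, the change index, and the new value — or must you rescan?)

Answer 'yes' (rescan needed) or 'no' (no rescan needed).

Answer: yes

Derivation:
Old min = 15 at index 5
Change at index 5: 15 -> 23
Index 5 WAS the min and new value 23 > old min 15. Must rescan other elements to find the new min.
Needs rescan: yes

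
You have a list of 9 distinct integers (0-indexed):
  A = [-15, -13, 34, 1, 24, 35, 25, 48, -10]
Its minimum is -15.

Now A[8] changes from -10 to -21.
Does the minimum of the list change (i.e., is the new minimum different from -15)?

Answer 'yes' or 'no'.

Answer: yes

Derivation:
Old min = -15
Change: A[8] -10 -> -21
Changed element was NOT the min; min changes only if -21 < -15.
New min = -21; changed? yes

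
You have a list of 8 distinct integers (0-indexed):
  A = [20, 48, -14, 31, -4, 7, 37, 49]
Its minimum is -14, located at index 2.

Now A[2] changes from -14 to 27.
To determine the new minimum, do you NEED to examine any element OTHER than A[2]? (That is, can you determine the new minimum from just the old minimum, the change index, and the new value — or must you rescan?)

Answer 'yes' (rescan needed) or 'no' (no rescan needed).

Old min = -14 at index 2
Change at index 2: -14 -> 27
Index 2 WAS the min and new value 27 > old min -14. Must rescan other elements to find the new min.
Needs rescan: yes

Answer: yes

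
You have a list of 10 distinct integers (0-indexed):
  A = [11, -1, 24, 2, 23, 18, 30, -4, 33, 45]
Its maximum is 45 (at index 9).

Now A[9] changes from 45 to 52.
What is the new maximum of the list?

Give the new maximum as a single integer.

Answer: 52

Derivation:
Old max = 45 (at index 9)
Change: A[9] 45 -> 52
Changed element WAS the max -> may need rescan.
  Max of remaining elements: 33
  New max = max(52, 33) = 52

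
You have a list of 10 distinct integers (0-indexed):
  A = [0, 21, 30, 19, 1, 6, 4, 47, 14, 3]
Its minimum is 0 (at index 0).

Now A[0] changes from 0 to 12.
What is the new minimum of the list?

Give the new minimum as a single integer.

Answer: 1

Derivation:
Old min = 0 (at index 0)
Change: A[0] 0 -> 12
Changed element WAS the min. Need to check: is 12 still <= all others?
  Min of remaining elements: 1
  New min = min(12, 1) = 1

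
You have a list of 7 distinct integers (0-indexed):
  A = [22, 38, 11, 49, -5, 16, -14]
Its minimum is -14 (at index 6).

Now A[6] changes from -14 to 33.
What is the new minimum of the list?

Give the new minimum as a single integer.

Old min = -14 (at index 6)
Change: A[6] -14 -> 33
Changed element WAS the min. Need to check: is 33 still <= all others?
  Min of remaining elements: -5
  New min = min(33, -5) = -5

Answer: -5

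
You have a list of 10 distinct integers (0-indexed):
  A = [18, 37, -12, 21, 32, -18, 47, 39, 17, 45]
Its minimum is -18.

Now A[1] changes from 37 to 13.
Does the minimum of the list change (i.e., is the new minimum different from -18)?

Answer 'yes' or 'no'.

Old min = -18
Change: A[1] 37 -> 13
Changed element was NOT the min; min changes only if 13 < -18.
New min = -18; changed? no

Answer: no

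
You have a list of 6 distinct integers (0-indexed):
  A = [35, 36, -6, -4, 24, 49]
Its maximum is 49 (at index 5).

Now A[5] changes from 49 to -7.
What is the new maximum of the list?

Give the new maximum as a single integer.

Old max = 49 (at index 5)
Change: A[5] 49 -> -7
Changed element WAS the max -> may need rescan.
  Max of remaining elements: 36
  New max = max(-7, 36) = 36

Answer: 36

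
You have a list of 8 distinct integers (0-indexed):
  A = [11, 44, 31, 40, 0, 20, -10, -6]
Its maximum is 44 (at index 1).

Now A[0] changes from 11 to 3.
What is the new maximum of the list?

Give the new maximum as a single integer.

Old max = 44 (at index 1)
Change: A[0] 11 -> 3
Changed element was NOT the old max.
  New max = max(old_max, new_val) = max(44, 3) = 44

Answer: 44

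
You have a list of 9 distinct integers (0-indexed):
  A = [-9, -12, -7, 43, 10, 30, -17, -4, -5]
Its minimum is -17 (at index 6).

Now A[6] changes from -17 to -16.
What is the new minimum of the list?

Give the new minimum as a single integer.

Answer: -16

Derivation:
Old min = -17 (at index 6)
Change: A[6] -17 -> -16
Changed element WAS the min. Need to check: is -16 still <= all others?
  Min of remaining elements: -12
  New min = min(-16, -12) = -16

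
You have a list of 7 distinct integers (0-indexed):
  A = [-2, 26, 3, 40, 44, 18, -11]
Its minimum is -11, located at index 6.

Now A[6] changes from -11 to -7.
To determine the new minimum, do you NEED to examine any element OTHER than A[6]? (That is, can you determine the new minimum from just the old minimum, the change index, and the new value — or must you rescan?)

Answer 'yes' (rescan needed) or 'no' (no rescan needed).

Answer: yes

Derivation:
Old min = -11 at index 6
Change at index 6: -11 -> -7
Index 6 WAS the min and new value -7 > old min -11. Must rescan other elements to find the new min.
Needs rescan: yes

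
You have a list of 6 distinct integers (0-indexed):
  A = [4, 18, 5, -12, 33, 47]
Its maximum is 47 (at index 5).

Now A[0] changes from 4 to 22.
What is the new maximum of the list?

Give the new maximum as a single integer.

Answer: 47

Derivation:
Old max = 47 (at index 5)
Change: A[0] 4 -> 22
Changed element was NOT the old max.
  New max = max(old_max, new_val) = max(47, 22) = 47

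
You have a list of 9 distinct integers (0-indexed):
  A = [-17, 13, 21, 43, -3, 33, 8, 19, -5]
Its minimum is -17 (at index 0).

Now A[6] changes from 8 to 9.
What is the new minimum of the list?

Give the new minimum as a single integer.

Old min = -17 (at index 0)
Change: A[6] 8 -> 9
Changed element was NOT the old min.
  New min = min(old_min, new_val) = min(-17, 9) = -17

Answer: -17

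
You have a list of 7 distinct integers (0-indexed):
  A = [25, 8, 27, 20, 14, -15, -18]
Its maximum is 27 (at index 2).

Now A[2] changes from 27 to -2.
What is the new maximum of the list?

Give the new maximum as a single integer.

Answer: 25

Derivation:
Old max = 27 (at index 2)
Change: A[2] 27 -> -2
Changed element WAS the max -> may need rescan.
  Max of remaining elements: 25
  New max = max(-2, 25) = 25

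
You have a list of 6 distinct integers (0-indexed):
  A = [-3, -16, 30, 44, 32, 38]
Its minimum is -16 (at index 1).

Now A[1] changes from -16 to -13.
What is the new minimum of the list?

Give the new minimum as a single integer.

Answer: -13

Derivation:
Old min = -16 (at index 1)
Change: A[1] -16 -> -13
Changed element WAS the min. Need to check: is -13 still <= all others?
  Min of remaining elements: -3
  New min = min(-13, -3) = -13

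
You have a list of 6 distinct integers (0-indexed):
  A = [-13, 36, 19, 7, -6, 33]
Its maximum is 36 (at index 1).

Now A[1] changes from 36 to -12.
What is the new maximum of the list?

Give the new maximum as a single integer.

Answer: 33

Derivation:
Old max = 36 (at index 1)
Change: A[1] 36 -> -12
Changed element WAS the max -> may need rescan.
  Max of remaining elements: 33
  New max = max(-12, 33) = 33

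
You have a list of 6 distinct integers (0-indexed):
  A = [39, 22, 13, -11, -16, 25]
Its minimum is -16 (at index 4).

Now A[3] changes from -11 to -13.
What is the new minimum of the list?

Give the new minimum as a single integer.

Answer: -16

Derivation:
Old min = -16 (at index 4)
Change: A[3] -11 -> -13
Changed element was NOT the old min.
  New min = min(old_min, new_val) = min(-16, -13) = -16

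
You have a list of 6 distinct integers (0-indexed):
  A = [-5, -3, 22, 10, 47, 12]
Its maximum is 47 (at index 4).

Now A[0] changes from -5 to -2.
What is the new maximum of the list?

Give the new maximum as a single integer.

Old max = 47 (at index 4)
Change: A[0] -5 -> -2
Changed element was NOT the old max.
  New max = max(old_max, new_val) = max(47, -2) = 47

Answer: 47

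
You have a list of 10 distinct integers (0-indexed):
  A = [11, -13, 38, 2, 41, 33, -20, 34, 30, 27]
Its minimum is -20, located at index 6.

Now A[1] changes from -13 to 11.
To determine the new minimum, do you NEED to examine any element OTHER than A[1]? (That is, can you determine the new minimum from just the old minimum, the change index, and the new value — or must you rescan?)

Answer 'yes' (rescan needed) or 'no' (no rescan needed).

Answer: no

Derivation:
Old min = -20 at index 6
Change at index 1: -13 -> 11
Index 1 was NOT the min. New min = min(-20, 11). No rescan of other elements needed.
Needs rescan: no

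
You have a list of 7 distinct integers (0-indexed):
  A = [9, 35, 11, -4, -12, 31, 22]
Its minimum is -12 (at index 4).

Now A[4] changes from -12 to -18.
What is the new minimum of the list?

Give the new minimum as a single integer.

Answer: -18

Derivation:
Old min = -12 (at index 4)
Change: A[4] -12 -> -18
Changed element WAS the min. Need to check: is -18 still <= all others?
  Min of remaining elements: -4
  New min = min(-18, -4) = -18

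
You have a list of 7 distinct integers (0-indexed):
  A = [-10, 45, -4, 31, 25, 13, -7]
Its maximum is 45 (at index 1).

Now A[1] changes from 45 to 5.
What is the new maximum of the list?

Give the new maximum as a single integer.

Old max = 45 (at index 1)
Change: A[1] 45 -> 5
Changed element WAS the max -> may need rescan.
  Max of remaining elements: 31
  New max = max(5, 31) = 31

Answer: 31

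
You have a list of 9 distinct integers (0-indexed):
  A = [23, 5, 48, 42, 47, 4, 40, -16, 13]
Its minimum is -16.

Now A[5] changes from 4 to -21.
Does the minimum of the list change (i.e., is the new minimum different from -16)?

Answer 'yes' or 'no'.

Answer: yes

Derivation:
Old min = -16
Change: A[5] 4 -> -21
Changed element was NOT the min; min changes only if -21 < -16.
New min = -21; changed? yes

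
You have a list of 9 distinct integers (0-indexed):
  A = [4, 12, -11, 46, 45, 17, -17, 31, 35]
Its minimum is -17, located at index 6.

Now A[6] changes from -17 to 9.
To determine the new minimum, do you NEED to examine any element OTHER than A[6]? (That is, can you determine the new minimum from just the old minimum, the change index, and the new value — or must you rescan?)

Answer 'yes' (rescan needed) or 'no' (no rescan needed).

Answer: yes

Derivation:
Old min = -17 at index 6
Change at index 6: -17 -> 9
Index 6 WAS the min and new value 9 > old min -17. Must rescan other elements to find the new min.
Needs rescan: yes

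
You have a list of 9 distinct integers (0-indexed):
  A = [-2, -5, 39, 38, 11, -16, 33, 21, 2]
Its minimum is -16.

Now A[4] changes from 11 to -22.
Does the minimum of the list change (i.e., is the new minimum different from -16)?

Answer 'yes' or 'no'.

Answer: yes

Derivation:
Old min = -16
Change: A[4] 11 -> -22
Changed element was NOT the min; min changes only if -22 < -16.
New min = -22; changed? yes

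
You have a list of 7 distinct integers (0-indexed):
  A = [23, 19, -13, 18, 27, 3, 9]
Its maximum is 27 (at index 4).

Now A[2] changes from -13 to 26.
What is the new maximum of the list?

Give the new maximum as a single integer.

Old max = 27 (at index 4)
Change: A[2] -13 -> 26
Changed element was NOT the old max.
  New max = max(old_max, new_val) = max(27, 26) = 27

Answer: 27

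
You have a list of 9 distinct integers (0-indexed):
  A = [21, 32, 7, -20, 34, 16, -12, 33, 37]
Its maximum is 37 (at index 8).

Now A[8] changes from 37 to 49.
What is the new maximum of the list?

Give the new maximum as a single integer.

Old max = 37 (at index 8)
Change: A[8] 37 -> 49
Changed element WAS the max -> may need rescan.
  Max of remaining elements: 34
  New max = max(49, 34) = 49

Answer: 49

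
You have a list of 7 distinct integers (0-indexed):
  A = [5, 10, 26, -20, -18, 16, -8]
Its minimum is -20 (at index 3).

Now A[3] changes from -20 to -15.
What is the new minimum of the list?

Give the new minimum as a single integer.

Answer: -18

Derivation:
Old min = -20 (at index 3)
Change: A[3] -20 -> -15
Changed element WAS the min. Need to check: is -15 still <= all others?
  Min of remaining elements: -18
  New min = min(-15, -18) = -18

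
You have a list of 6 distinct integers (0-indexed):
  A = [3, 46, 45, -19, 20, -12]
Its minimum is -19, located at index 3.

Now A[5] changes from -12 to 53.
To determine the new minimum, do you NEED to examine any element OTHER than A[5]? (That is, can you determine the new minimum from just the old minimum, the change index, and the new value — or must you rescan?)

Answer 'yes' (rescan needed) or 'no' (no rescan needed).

Answer: no

Derivation:
Old min = -19 at index 3
Change at index 5: -12 -> 53
Index 5 was NOT the min. New min = min(-19, 53). No rescan of other elements needed.
Needs rescan: no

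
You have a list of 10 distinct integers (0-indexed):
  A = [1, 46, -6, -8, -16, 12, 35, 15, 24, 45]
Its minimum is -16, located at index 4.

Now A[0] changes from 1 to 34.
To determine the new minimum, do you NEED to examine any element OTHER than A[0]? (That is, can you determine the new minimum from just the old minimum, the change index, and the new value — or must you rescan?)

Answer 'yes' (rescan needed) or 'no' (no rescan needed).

Old min = -16 at index 4
Change at index 0: 1 -> 34
Index 0 was NOT the min. New min = min(-16, 34). No rescan of other elements needed.
Needs rescan: no

Answer: no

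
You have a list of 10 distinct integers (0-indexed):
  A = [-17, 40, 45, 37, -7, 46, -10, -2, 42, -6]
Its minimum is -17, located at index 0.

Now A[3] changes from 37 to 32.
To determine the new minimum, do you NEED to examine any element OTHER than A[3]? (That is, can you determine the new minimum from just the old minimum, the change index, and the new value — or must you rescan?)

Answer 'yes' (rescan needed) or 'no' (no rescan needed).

Answer: no

Derivation:
Old min = -17 at index 0
Change at index 3: 37 -> 32
Index 3 was NOT the min. New min = min(-17, 32). No rescan of other elements needed.
Needs rescan: no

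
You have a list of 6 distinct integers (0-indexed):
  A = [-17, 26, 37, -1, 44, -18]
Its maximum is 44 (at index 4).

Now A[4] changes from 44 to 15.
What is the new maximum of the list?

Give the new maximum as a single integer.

Answer: 37

Derivation:
Old max = 44 (at index 4)
Change: A[4] 44 -> 15
Changed element WAS the max -> may need rescan.
  Max of remaining elements: 37
  New max = max(15, 37) = 37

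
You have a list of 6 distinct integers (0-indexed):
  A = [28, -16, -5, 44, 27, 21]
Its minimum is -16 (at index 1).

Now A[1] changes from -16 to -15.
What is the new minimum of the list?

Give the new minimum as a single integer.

Old min = -16 (at index 1)
Change: A[1] -16 -> -15
Changed element WAS the min. Need to check: is -15 still <= all others?
  Min of remaining elements: -5
  New min = min(-15, -5) = -15

Answer: -15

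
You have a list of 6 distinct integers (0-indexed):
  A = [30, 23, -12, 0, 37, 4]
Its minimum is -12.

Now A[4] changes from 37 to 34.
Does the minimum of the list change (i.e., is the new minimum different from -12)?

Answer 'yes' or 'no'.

Old min = -12
Change: A[4] 37 -> 34
Changed element was NOT the min; min changes only if 34 < -12.
New min = -12; changed? no

Answer: no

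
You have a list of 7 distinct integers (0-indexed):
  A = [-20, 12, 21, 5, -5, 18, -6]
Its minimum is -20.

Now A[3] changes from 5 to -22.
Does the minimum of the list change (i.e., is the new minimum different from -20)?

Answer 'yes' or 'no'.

Old min = -20
Change: A[3] 5 -> -22
Changed element was NOT the min; min changes only if -22 < -20.
New min = -22; changed? yes

Answer: yes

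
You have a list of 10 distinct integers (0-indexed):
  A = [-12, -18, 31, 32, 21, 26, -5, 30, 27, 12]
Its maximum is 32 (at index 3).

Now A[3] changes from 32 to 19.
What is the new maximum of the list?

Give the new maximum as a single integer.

Old max = 32 (at index 3)
Change: A[3] 32 -> 19
Changed element WAS the max -> may need rescan.
  Max of remaining elements: 31
  New max = max(19, 31) = 31

Answer: 31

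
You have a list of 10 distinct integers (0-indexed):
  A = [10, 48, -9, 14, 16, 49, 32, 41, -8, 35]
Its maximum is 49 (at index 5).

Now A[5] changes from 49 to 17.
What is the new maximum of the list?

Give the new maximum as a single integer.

Old max = 49 (at index 5)
Change: A[5] 49 -> 17
Changed element WAS the max -> may need rescan.
  Max of remaining elements: 48
  New max = max(17, 48) = 48

Answer: 48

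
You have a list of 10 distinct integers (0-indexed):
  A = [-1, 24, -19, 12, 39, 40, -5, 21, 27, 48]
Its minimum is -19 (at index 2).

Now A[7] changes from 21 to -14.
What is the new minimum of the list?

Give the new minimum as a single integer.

Old min = -19 (at index 2)
Change: A[7] 21 -> -14
Changed element was NOT the old min.
  New min = min(old_min, new_val) = min(-19, -14) = -19

Answer: -19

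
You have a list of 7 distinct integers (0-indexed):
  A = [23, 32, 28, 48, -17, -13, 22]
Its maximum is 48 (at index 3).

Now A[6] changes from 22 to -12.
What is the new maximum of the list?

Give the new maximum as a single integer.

Answer: 48

Derivation:
Old max = 48 (at index 3)
Change: A[6] 22 -> -12
Changed element was NOT the old max.
  New max = max(old_max, new_val) = max(48, -12) = 48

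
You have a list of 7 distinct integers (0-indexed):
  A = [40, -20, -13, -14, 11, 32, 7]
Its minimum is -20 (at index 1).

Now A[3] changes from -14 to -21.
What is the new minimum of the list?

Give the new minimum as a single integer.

Old min = -20 (at index 1)
Change: A[3] -14 -> -21
Changed element was NOT the old min.
  New min = min(old_min, new_val) = min(-20, -21) = -21

Answer: -21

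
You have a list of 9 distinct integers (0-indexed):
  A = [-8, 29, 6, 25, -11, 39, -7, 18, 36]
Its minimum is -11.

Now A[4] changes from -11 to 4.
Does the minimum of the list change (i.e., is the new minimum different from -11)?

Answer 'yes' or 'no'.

Old min = -11
Change: A[4] -11 -> 4
Changed element was the min; new min must be rechecked.
New min = -8; changed? yes

Answer: yes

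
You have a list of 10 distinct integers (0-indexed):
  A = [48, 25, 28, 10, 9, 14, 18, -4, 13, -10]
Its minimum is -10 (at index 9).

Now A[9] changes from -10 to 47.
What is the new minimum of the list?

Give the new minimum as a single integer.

Answer: -4

Derivation:
Old min = -10 (at index 9)
Change: A[9] -10 -> 47
Changed element WAS the min. Need to check: is 47 still <= all others?
  Min of remaining elements: -4
  New min = min(47, -4) = -4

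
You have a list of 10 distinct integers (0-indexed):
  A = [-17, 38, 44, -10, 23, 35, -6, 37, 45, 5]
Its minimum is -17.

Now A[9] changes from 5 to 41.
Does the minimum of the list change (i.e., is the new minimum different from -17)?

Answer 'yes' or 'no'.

Old min = -17
Change: A[9] 5 -> 41
Changed element was NOT the min; min changes only if 41 < -17.
New min = -17; changed? no

Answer: no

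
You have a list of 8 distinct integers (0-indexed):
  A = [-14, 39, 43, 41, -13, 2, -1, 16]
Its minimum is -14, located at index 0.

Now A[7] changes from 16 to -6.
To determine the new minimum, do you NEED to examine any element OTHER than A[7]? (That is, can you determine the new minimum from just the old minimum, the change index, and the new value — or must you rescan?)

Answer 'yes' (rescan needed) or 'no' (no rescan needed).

Answer: no

Derivation:
Old min = -14 at index 0
Change at index 7: 16 -> -6
Index 7 was NOT the min. New min = min(-14, -6). No rescan of other elements needed.
Needs rescan: no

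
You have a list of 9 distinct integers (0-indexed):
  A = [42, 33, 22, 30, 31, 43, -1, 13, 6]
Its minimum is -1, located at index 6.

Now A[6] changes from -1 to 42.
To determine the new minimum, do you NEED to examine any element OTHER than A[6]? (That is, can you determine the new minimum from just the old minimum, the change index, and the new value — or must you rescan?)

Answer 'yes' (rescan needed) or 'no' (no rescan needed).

Answer: yes

Derivation:
Old min = -1 at index 6
Change at index 6: -1 -> 42
Index 6 WAS the min and new value 42 > old min -1. Must rescan other elements to find the new min.
Needs rescan: yes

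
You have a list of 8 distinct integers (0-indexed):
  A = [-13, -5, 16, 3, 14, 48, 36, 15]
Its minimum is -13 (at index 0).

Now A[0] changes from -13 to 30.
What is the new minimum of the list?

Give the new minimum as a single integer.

Old min = -13 (at index 0)
Change: A[0] -13 -> 30
Changed element WAS the min. Need to check: is 30 still <= all others?
  Min of remaining elements: -5
  New min = min(30, -5) = -5

Answer: -5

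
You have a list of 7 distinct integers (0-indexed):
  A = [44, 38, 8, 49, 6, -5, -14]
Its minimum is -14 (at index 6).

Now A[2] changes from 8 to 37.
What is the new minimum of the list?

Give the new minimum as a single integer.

Old min = -14 (at index 6)
Change: A[2] 8 -> 37
Changed element was NOT the old min.
  New min = min(old_min, new_val) = min(-14, 37) = -14

Answer: -14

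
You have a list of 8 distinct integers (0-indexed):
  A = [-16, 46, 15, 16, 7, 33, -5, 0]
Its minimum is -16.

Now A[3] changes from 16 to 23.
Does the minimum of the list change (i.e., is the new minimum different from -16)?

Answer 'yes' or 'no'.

Answer: no

Derivation:
Old min = -16
Change: A[3] 16 -> 23
Changed element was NOT the min; min changes only if 23 < -16.
New min = -16; changed? no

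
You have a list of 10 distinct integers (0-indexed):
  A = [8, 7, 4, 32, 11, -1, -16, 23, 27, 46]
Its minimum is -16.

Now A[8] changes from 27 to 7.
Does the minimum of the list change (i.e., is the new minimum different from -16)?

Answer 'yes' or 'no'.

Answer: no

Derivation:
Old min = -16
Change: A[8] 27 -> 7
Changed element was NOT the min; min changes only if 7 < -16.
New min = -16; changed? no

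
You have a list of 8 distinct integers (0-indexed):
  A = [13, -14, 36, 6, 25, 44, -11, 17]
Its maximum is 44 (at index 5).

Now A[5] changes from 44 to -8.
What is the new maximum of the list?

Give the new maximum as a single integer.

Answer: 36

Derivation:
Old max = 44 (at index 5)
Change: A[5] 44 -> -8
Changed element WAS the max -> may need rescan.
  Max of remaining elements: 36
  New max = max(-8, 36) = 36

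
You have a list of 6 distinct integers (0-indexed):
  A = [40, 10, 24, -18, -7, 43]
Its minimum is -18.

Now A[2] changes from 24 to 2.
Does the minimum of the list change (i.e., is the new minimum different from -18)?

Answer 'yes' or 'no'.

Answer: no

Derivation:
Old min = -18
Change: A[2] 24 -> 2
Changed element was NOT the min; min changes only if 2 < -18.
New min = -18; changed? no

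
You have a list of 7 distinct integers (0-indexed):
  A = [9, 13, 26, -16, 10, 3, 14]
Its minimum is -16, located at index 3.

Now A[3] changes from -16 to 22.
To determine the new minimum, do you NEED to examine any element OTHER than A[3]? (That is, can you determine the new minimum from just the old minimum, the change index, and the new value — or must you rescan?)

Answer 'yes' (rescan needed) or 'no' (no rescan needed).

Answer: yes

Derivation:
Old min = -16 at index 3
Change at index 3: -16 -> 22
Index 3 WAS the min and new value 22 > old min -16. Must rescan other elements to find the new min.
Needs rescan: yes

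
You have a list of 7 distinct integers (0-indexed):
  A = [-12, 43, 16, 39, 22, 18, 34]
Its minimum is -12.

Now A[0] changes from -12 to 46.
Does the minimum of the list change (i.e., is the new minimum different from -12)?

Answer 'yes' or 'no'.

Old min = -12
Change: A[0] -12 -> 46
Changed element was the min; new min must be rechecked.
New min = 16; changed? yes

Answer: yes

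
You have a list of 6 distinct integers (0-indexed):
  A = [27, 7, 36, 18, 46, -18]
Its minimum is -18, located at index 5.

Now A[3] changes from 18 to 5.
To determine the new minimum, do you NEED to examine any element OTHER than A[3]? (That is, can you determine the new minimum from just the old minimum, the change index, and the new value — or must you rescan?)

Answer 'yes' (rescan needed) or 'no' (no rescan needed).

Old min = -18 at index 5
Change at index 3: 18 -> 5
Index 3 was NOT the min. New min = min(-18, 5). No rescan of other elements needed.
Needs rescan: no

Answer: no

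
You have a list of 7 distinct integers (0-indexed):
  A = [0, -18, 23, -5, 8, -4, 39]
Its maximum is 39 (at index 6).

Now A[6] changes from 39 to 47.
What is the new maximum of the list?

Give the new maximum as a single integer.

Old max = 39 (at index 6)
Change: A[6] 39 -> 47
Changed element WAS the max -> may need rescan.
  Max of remaining elements: 23
  New max = max(47, 23) = 47

Answer: 47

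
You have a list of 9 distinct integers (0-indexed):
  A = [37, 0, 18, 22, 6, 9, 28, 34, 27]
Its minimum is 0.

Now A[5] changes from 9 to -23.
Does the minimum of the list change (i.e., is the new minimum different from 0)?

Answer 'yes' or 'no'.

Old min = 0
Change: A[5] 9 -> -23
Changed element was NOT the min; min changes only if -23 < 0.
New min = -23; changed? yes

Answer: yes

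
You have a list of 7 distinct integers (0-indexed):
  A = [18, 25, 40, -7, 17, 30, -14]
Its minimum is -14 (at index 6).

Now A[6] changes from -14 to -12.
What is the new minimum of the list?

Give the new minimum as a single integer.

Answer: -12

Derivation:
Old min = -14 (at index 6)
Change: A[6] -14 -> -12
Changed element WAS the min. Need to check: is -12 still <= all others?
  Min of remaining elements: -7
  New min = min(-12, -7) = -12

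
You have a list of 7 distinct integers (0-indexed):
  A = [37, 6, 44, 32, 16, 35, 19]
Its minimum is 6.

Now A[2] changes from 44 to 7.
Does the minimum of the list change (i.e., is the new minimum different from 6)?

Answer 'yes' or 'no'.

Old min = 6
Change: A[2] 44 -> 7
Changed element was NOT the min; min changes only if 7 < 6.
New min = 6; changed? no

Answer: no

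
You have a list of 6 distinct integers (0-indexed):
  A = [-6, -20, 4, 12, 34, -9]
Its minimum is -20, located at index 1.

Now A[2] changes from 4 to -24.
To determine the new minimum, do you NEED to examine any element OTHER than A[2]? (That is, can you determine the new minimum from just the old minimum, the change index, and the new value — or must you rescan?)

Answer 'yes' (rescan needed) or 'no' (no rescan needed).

Answer: no

Derivation:
Old min = -20 at index 1
Change at index 2: 4 -> -24
Index 2 was NOT the min. New min = min(-20, -24). No rescan of other elements needed.
Needs rescan: no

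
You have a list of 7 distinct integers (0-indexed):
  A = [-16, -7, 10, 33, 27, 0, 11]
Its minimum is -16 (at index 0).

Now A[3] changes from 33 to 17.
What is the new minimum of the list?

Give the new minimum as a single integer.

Old min = -16 (at index 0)
Change: A[3] 33 -> 17
Changed element was NOT the old min.
  New min = min(old_min, new_val) = min(-16, 17) = -16

Answer: -16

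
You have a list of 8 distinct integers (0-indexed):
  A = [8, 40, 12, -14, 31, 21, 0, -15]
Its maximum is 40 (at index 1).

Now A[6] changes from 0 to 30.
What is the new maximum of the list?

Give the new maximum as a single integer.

Old max = 40 (at index 1)
Change: A[6] 0 -> 30
Changed element was NOT the old max.
  New max = max(old_max, new_val) = max(40, 30) = 40

Answer: 40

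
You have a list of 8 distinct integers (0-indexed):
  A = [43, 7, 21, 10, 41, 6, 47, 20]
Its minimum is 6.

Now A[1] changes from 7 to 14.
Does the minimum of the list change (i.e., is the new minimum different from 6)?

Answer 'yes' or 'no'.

Answer: no

Derivation:
Old min = 6
Change: A[1] 7 -> 14
Changed element was NOT the min; min changes only if 14 < 6.
New min = 6; changed? no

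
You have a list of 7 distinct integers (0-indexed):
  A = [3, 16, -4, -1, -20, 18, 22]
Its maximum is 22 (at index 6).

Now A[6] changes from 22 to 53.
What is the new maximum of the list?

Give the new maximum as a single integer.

Old max = 22 (at index 6)
Change: A[6] 22 -> 53
Changed element WAS the max -> may need rescan.
  Max of remaining elements: 18
  New max = max(53, 18) = 53

Answer: 53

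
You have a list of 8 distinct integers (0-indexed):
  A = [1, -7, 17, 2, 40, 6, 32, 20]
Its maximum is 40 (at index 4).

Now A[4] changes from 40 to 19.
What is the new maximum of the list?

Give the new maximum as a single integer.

Old max = 40 (at index 4)
Change: A[4] 40 -> 19
Changed element WAS the max -> may need rescan.
  Max of remaining elements: 32
  New max = max(19, 32) = 32

Answer: 32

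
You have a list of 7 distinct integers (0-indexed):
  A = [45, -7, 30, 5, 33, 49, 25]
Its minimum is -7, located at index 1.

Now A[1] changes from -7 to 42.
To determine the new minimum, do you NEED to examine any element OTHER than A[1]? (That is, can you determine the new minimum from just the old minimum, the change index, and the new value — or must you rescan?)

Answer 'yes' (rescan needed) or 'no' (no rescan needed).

Answer: yes

Derivation:
Old min = -7 at index 1
Change at index 1: -7 -> 42
Index 1 WAS the min and new value 42 > old min -7. Must rescan other elements to find the new min.
Needs rescan: yes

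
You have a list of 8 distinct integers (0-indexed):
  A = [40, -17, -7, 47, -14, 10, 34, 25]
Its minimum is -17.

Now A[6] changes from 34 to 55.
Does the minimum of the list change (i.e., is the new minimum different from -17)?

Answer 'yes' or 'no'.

Answer: no

Derivation:
Old min = -17
Change: A[6] 34 -> 55
Changed element was NOT the min; min changes only if 55 < -17.
New min = -17; changed? no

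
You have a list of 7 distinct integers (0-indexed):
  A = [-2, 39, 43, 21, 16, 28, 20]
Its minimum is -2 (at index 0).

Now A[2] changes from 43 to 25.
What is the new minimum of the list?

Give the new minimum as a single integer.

Old min = -2 (at index 0)
Change: A[2] 43 -> 25
Changed element was NOT the old min.
  New min = min(old_min, new_val) = min(-2, 25) = -2

Answer: -2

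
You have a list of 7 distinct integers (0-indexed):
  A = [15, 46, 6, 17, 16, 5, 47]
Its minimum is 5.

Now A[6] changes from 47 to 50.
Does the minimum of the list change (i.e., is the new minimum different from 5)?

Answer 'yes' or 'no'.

Answer: no

Derivation:
Old min = 5
Change: A[6] 47 -> 50
Changed element was NOT the min; min changes only if 50 < 5.
New min = 5; changed? no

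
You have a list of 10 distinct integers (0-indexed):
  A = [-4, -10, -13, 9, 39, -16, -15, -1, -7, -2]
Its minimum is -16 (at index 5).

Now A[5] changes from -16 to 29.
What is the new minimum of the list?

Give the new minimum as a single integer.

Old min = -16 (at index 5)
Change: A[5] -16 -> 29
Changed element WAS the min. Need to check: is 29 still <= all others?
  Min of remaining elements: -15
  New min = min(29, -15) = -15

Answer: -15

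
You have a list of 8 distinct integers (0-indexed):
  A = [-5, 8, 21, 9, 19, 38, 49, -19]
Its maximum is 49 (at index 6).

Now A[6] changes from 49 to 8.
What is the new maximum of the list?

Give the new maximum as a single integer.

Answer: 38

Derivation:
Old max = 49 (at index 6)
Change: A[6] 49 -> 8
Changed element WAS the max -> may need rescan.
  Max of remaining elements: 38
  New max = max(8, 38) = 38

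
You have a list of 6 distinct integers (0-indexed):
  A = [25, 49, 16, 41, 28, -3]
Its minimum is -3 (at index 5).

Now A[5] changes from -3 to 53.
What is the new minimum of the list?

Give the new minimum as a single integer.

Old min = -3 (at index 5)
Change: A[5] -3 -> 53
Changed element WAS the min. Need to check: is 53 still <= all others?
  Min of remaining elements: 16
  New min = min(53, 16) = 16

Answer: 16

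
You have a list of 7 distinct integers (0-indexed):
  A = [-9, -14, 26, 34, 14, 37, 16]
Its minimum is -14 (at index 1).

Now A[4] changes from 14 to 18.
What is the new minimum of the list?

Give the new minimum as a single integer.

Answer: -14

Derivation:
Old min = -14 (at index 1)
Change: A[4] 14 -> 18
Changed element was NOT the old min.
  New min = min(old_min, new_val) = min(-14, 18) = -14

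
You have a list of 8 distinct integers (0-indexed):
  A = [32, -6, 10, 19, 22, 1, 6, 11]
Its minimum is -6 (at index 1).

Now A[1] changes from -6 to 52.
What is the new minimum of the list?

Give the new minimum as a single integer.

Answer: 1

Derivation:
Old min = -6 (at index 1)
Change: A[1] -6 -> 52
Changed element WAS the min. Need to check: is 52 still <= all others?
  Min of remaining elements: 1
  New min = min(52, 1) = 1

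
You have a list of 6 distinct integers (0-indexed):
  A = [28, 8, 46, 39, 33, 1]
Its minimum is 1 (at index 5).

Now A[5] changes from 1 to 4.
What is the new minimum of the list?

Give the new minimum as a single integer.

Old min = 1 (at index 5)
Change: A[5] 1 -> 4
Changed element WAS the min. Need to check: is 4 still <= all others?
  Min of remaining elements: 8
  New min = min(4, 8) = 4

Answer: 4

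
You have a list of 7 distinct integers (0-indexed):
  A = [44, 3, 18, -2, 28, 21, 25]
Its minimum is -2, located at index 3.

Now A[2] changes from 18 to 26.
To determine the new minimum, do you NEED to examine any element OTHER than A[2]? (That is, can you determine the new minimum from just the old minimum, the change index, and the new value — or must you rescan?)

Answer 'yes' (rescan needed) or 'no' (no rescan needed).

Old min = -2 at index 3
Change at index 2: 18 -> 26
Index 2 was NOT the min. New min = min(-2, 26). No rescan of other elements needed.
Needs rescan: no

Answer: no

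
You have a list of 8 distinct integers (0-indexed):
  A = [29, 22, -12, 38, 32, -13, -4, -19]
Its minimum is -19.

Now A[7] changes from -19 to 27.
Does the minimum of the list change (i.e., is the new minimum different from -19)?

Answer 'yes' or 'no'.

Old min = -19
Change: A[7] -19 -> 27
Changed element was the min; new min must be rechecked.
New min = -13; changed? yes

Answer: yes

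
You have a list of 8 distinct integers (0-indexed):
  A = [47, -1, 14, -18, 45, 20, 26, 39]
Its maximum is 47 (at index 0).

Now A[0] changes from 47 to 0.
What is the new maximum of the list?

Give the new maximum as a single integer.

Old max = 47 (at index 0)
Change: A[0] 47 -> 0
Changed element WAS the max -> may need rescan.
  Max of remaining elements: 45
  New max = max(0, 45) = 45

Answer: 45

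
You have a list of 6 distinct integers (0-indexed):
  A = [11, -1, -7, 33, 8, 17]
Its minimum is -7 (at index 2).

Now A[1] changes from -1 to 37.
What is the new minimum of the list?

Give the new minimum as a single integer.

Old min = -7 (at index 2)
Change: A[1] -1 -> 37
Changed element was NOT the old min.
  New min = min(old_min, new_val) = min(-7, 37) = -7

Answer: -7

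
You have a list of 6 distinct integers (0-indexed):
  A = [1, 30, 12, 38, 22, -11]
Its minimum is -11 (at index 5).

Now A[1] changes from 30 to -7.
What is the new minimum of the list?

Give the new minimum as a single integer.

Answer: -11

Derivation:
Old min = -11 (at index 5)
Change: A[1] 30 -> -7
Changed element was NOT the old min.
  New min = min(old_min, new_val) = min(-11, -7) = -11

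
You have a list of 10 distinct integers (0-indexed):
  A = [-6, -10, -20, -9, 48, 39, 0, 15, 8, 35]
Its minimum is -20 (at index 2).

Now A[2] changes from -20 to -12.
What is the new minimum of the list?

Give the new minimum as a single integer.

Old min = -20 (at index 2)
Change: A[2] -20 -> -12
Changed element WAS the min. Need to check: is -12 still <= all others?
  Min of remaining elements: -10
  New min = min(-12, -10) = -12

Answer: -12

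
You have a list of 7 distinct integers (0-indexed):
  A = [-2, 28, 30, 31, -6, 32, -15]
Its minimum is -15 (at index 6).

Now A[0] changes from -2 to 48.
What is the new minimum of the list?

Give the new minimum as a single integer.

Old min = -15 (at index 6)
Change: A[0] -2 -> 48
Changed element was NOT the old min.
  New min = min(old_min, new_val) = min(-15, 48) = -15

Answer: -15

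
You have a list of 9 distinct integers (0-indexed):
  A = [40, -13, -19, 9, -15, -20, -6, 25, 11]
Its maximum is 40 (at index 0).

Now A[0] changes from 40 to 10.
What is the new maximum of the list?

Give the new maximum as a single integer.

Answer: 25

Derivation:
Old max = 40 (at index 0)
Change: A[0] 40 -> 10
Changed element WAS the max -> may need rescan.
  Max of remaining elements: 25
  New max = max(10, 25) = 25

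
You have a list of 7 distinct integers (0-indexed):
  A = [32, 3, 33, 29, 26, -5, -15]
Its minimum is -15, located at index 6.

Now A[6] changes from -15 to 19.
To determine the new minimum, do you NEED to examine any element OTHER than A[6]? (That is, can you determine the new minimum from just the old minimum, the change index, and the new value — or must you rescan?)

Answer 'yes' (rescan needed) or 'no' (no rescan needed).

Answer: yes

Derivation:
Old min = -15 at index 6
Change at index 6: -15 -> 19
Index 6 WAS the min and new value 19 > old min -15. Must rescan other elements to find the new min.
Needs rescan: yes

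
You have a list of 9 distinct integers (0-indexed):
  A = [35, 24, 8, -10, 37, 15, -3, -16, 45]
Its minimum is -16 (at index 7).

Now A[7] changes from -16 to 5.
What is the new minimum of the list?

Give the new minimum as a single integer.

Old min = -16 (at index 7)
Change: A[7] -16 -> 5
Changed element WAS the min. Need to check: is 5 still <= all others?
  Min of remaining elements: -10
  New min = min(5, -10) = -10

Answer: -10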